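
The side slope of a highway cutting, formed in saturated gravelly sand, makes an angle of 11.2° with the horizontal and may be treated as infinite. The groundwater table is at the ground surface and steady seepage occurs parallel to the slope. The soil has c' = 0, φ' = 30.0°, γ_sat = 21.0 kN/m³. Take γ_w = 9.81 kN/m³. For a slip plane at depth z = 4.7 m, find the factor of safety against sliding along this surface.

With seepage parallel to the slope and the water table at the surface, the effective normal stress on the slip plane uses the buoyant unit weight γ' = γ_sat − γ_w while the driving shear stress uses γ_sat:
FS = [c' + γ' z cos²β tanφ'] / [γ_sat z sinβ cosβ]
(For c' = 0 this reduces to FS = (γ'/γ_sat)·tanφ'/tanβ.)
γ' = 21.0 − 9.81 = 11.19 kN/m³
Numerator = 0.0 + 11.19·4.7·cos²11.2°·tan30.0° = 0.0 + 11.19·4.7·0.9623·0.5774 = 29.219 kPa
Denominator = 21.0·4.7·sin11.2°·cos11.2° = 21.0·4.7·0.1942·0.9810 = 18.806 kPa
FS = 29.219 / 18.806 = 1.554

FS = 1.55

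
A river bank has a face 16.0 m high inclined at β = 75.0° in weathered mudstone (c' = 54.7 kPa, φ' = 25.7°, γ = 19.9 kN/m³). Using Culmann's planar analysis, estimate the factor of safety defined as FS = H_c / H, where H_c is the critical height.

H_c = (4c'/γ) · sinβ cosφ' / [1 − cos(β − φ')]
    = (4·54.7/19.9) · sin75.0°·cos25.7° / [1 − cos49.3°]
    = 10.995 · 0.8704 / 0.3479 = 27.51 m
FS = H_c / H = 27.51 / 16.0 = 1.719

FS = 1.72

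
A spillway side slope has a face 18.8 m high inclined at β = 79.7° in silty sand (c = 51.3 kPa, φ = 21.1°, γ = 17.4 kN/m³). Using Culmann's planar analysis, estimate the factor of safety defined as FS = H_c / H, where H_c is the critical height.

FS = 1.20

H_c = (4c/γ) · sinβ cosφ / [1 − cos(β − φ)]
    = (4·51.3/17.4) · sin79.7°·cos21.1° / [1 − cos58.6°]
    = 11.793 · 0.9179 / 0.4790 = 22.60 m
FS = H_c / H = 22.60 / 18.8 = 1.202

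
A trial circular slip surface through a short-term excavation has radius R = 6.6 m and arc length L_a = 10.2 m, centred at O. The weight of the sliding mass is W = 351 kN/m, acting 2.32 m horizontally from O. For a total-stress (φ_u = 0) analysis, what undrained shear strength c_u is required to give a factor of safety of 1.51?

FS = c_u·L_a·R / (W·d), so c_u = FS·W·d / (L_a·R).
c_u = 1.51·351·2.32 / (10.20·6.6) = 1229.6 / 67.32 = 18.27 kPa

c_u = 18.3 kPa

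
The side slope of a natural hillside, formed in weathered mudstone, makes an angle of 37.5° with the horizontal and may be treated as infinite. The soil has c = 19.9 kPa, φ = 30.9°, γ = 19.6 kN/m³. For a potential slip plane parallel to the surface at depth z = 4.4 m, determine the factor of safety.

For an infinite slope with a slip plane parallel to the surface (no pore pressure): FS = [c + γz cos²β tanφ] / [γz sinβ cosβ].
γz = 19.6·4.4 = 86.24 kN/m²
Numerator = 19.9 + 86.24·cos²37.5°·tan30.9° = 19.9 + 86.24·0.6294·0.5985 = 52.386 kPa
Denominator = 86.24·sin37.5°·cos37.5° = 86.24·0.6088·0.7934 = 41.651 kPa
FS = 52.386 / 41.651 = 1.258

FS = 1.26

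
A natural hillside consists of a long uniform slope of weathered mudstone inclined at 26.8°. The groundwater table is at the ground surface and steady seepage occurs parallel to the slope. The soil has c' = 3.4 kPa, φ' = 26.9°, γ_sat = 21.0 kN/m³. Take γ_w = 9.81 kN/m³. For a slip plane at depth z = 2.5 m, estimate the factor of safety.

With seepage parallel to the slope and the water table at the surface, the effective normal stress on the slip plane uses the buoyant unit weight γ' = γ_sat − γ_w while the driving shear stress uses γ_sat:
FS = [c' + γ' z cos²β tanφ'] / [γ_sat z sinβ cosβ]
γ' = 21.0 − 9.81 = 11.19 kN/m³
Numerator = 3.4 + 11.19·2.5·cos²26.8°·tan26.9° = 3.4 + 11.19·2.5·0.7967·0.5073 = 14.707 kPa
Denominator = 21.0·2.5·sin26.8°·cos26.8° = 21.0·2.5·0.4509·0.8926 = 21.128 kPa
FS = 14.707 / 21.128 = 0.696

FS = 0.70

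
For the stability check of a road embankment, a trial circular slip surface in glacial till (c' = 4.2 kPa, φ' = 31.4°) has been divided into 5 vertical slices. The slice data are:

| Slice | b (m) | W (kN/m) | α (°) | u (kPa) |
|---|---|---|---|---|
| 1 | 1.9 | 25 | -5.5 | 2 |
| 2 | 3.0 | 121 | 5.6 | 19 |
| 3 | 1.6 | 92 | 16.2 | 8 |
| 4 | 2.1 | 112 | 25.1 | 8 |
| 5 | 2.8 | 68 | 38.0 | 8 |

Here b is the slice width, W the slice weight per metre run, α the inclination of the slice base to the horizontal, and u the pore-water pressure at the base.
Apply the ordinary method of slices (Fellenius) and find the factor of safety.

FS = 1.73

Ordinary method of slices: FS = Σ[c'·Δl_i + (W_i cosα_i − u_i·Δl_i)·tanφ'] / Σ W_i sinα_i, with Δl_i = b_i / cosα_i.
Slice 1: Δl = 1.9/cos(-5.5°) = 1.909 m; N'_1 = 25·cos(-5.5°) − 2·1.909 = 21.1; c'Δl = 8.02; W sinα = -2.4
Slice 2: Δl = 3.0/cos5.6° = 3.014 m; N'_2 = 121·cos5.6° − 19·3.014 = 63.1; c'Δl = 12.66; W sinα = 11.8
Slice 3: Δl = 1.6/cos16.2° = 1.666 m; N'_3 = 92·cos16.2° − 8·1.666 = 75.0; c'Δl = 7.00; W sinα = 25.7
Slice 4: Δl = 2.1/cos25.1° = 2.319 m; N'_4 = 112·cos25.1° − 8·2.319 = 82.9; c'Δl = 9.74; W sinα = 47.5
Slice 5: Δl = 2.8/cos38.0° = 3.553 m; N'_5 = 68·cos38.0° − 8·3.553 = 25.2; c'Δl = 14.92; W sinα = 41.9
Σc'Δl = 52.3 kN/m; ΣN' = 267.3 kN/m; ΣW sinα = 124.5 kN/m
Resisting = 52.3 + 267.3·tan31.4° = 52.3 + 163.1 = 215.5 kN/m
FS = 215.5 / 124.5 = 1.731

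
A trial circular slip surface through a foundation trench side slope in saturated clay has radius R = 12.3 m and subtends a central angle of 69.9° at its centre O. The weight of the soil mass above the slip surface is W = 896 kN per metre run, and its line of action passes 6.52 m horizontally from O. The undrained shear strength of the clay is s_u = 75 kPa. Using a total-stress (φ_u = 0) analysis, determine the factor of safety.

Taking moments about the centre O, the resisting moment is provided by the undrained shear strength acting along the arc:
Arc length L_a = R·θ = 12.3·(69.9°·π/180) = 12.3·1.2200 = 15.01 m
M_R = s_u·L_a·R = 75·15.01·12.3 = 13842.9 kN·m/m
M_D = W·d = 896·6.52 = 5841.9 kN·m/m
FS = M_R / M_D = 13842.9 / 5841.9 = 2.370

FS = 2.37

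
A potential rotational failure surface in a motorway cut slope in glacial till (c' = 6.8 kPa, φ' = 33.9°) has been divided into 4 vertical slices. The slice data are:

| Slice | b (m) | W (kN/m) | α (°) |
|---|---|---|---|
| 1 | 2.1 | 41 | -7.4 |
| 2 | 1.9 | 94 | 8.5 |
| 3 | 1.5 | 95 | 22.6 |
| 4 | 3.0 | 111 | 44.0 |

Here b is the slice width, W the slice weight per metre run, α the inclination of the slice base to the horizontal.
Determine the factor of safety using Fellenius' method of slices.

Ordinary method of slices: FS = Σ[c'·Δl_i + (W_i cosα_i)·tanφ'] / Σ W_i sinα_i, with Δl_i = b_i / cosα_i.
Slice 1: Δl = 2.1/cos(-7.4°) = 2.118 m; N'_1 = 41·cos(-7.4°) = 40.7; c'Δl = 14.40; W sinα = -5.3
Slice 2: Δl = 1.9/cos8.5° = 1.921 m; N'_2 = 94·cos8.5° = 93.0; c'Δl = 13.06; W sinα = 13.9
Slice 3: Δl = 1.5/cos22.6° = 1.625 m; N'_3 = 95·cos22.6° = 87.7; c'Δl = 11.05; W sinα = 36.5
Slice 4: Δl = 3.0/cos44.0° = 4.170 m; N'_4 = 111·cos44.0° = 79.8; c'Δl = 28.36; W sinα = 77.1
Σc'Δl = 66.9 kN/m; ΣN' = 301.2 kN/m; ΣW sinα = 122.2 kN/m
Resisting = 66.9 + 301.2·tan33.9° = 66.9 + 202.4 = 269.3 kN/m
FS = 269.3 / 122.2 = 2.203

FS = 2.20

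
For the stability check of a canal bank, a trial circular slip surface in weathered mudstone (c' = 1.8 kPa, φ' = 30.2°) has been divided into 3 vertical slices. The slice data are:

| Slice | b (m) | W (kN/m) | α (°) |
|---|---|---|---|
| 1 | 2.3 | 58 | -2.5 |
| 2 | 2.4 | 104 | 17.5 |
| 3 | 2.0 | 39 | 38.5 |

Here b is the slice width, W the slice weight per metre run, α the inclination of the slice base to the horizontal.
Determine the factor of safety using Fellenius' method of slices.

Ordinary method of slices: FS = Σ[c'·Δl_i + (W_i cosα_i)·tanφ'] / Σ W_i sinα_i, with Δl_i = b_i / cosα_i.
Slice 1: Δl = 2.3/cos(-2.5°) = 2.302 m; N'_1 = 58·cos(-2.5°) = 57.9; c'Δl = 4.14; W sinα = -2.5
Slice 2: Δl = 2.4/cos17.5° = 2.516 m; N'_2 = 104·cos17.5° = 99.2; c'Δl = 4.53; W sinα = 31.3
Slice 3: Δl = 2.0/cos38.5° = 2.556 m; N'_3 = 39·cos38.5° = 30.5; c'Δl = 4.60; W sinα = 24.3
Σc'Δl = 13.3 kN/m; ΣN' = 187.7 kN/m; ΣW sinα = 53.0 kN/m
Resisting = 13.3 + 187.7·tan30.2° = 13.3 + 109.2 = 122.5 kN/m
FS = 122.5 / 53.0 = 2.310

FS = 2.31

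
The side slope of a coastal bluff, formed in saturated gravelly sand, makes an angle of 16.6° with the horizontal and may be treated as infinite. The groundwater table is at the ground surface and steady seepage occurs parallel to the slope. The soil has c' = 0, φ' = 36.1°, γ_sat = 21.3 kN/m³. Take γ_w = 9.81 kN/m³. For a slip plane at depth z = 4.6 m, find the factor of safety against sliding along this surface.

With seepage parallel to the slope and the water table at the surface, the effective normal stress on the slip plane uses the buoyant unit weight γ' = γ_sat − γ_w while the driving shear stress uses γ_sat:
FS = [c' + γ' z cos²β tanφ'] / [γ_sat z sinβ cosβ]
(For c' = 0 this reduces to FS = (γ'/γ_sat)·tanφ'/tanβ.)
γ' = 21.3 − 9.81 = 11.49 kN/m³
Numerator = 0.0 + 11.49·4.6·cos²16.6°·tan36.1° = 0.0 + 11.49·4.6·0.9184·0.7292 = 35.396 kPa
Denominator = 21.3·4.6·sin16.6°·cos16.6° = 21.3·4.6·0.2857·0.9583 = 26.825 kPa
FS = 35.396 / 26.825 = 1.320

FS = 1.32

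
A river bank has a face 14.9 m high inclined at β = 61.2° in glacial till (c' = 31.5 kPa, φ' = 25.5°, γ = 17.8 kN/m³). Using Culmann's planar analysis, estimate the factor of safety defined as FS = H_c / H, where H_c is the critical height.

FS = 2.00

H_c = (4c'/γ) · sinβ cosφ' / [1 − cos(β − φ')]
    = (4·31.5/17.8) · sin61.2°·cos25.5° / [1 − cos35.7°]
    = 7.079 · 0.7909 / 0.1879 = 29.79 m
FS = H_c / H = 29.79 / 14.9 = 2.000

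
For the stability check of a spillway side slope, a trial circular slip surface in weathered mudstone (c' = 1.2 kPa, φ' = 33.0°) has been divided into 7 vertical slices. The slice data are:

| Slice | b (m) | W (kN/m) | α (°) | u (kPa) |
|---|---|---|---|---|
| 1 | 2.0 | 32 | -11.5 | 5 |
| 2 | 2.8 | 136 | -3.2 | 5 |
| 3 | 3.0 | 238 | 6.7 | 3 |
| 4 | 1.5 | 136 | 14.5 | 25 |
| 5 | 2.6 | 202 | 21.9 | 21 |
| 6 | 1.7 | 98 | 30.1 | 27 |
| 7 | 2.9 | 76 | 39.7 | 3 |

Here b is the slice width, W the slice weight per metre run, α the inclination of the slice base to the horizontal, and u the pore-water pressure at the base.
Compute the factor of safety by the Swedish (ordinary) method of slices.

FS = 2.07

Ordinary method of slices: FS = Σ[c'·Δl_i + (W_i cosα_i − u_i·Δl_i)·tanφ'] / Σ W_i sinα_i, with Δl_i = b_i / cosα_i.
Slice 1: Δl = 2.0/cos(-11.5°) = 2.041 m; N'_1 = 32·cos(-11.5°) − 5·2.041 = 21.2; c'Δl = 2.45; W sinα = -6.4
Slice 2: Δl = 2.8/cos(-3.2°) = 2.804 m; N'_2 = 136·cos(-3.2°) − 5·2.804 = 121.8; c'Δl = 3.37; W sinα = -7.6
Slice 3: Δl = 3.0/cos6.7° = 3.021 m; N'_3 = 238·cos6.7° − 3·3.021 = 227.3; c'Δl = 3.62; W sinα = 27.8
Slice 4: Δl = 1.5/cos14.5° = 1.549 m; N'_4 = 136·cos14.5° − 25·1.549 = 92.9; c'Δl = 1.86; W sinα = 34.1
Slice 5: Δl = 2.6/cos21.9° = 2.802 m; N'_5 = 202·cos21.9° − 21·2.802 = 128.6; c'Δl = 3.36; W sinα = 75.3
Slice 6: Δl = 1.7/cos30.1° = 1.965 m; N'_6 = 98·cos30.1° − 27·1.965 = 31.7; c'Δl = 2.36; W sinα = 49.1
Slice 7: Δl = 2.9/cos39.7° = 3.769 m; N'_7 = 76·cos39.7° − 3·3.769 = 47.2; c'Δl = 4.52; W sinα = 48.5
Σc'Δl = 21.5 kN/m; ΣN' = 670.6 kN/m; ΣW sinα = 220.9 kN/m
Resisting = 21.5 + 670.6·tan33.0° = 21.5 + 435.5 = 457.1 kN/m
FS = 457.1 / 220.9 = 2.069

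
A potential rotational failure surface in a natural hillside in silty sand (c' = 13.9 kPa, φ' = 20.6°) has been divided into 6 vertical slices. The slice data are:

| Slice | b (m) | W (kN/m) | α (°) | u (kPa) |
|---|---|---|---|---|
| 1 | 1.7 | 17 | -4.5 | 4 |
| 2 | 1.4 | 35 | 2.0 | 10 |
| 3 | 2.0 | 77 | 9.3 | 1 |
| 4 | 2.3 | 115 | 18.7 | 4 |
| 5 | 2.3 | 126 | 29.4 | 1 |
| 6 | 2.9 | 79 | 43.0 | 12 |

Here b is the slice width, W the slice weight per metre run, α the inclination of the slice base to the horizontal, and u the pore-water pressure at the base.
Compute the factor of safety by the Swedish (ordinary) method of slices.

Ordinary method of slices: FS = Σ[c'·Δl_i + (W_i cosα_i − u_i·Δl_i)·tanφ'] / Σ W_i sinα_i, with Δl_i = b_i / cosα_i.
Slice 1: Δl = 1.7/cos(-4.5°) = 1.705 m; N'_1 = 17·cos(-4.5°) − 4·1.705 = 10.1; c'Δl = 23.70; W sinα = -1.3
Slice 2: Δl = 1.4/cos2.0° = 1.401 m; N'_2 = 35·cos2.0° − 10·1.401 = 21.0; c'Δl = 19.47; W sinα = 1.2
Slice 3: Δl = 2.0/cos9.3° = 2.027 m; N'_3 = 77·cos9.3° − 1·2.027 = 74.0; c'Δl = 28.17; W sinα = 12.4
Slice 4: Δl = 2.3/cos18.7° = 2.428 m; N'_4 = 115·cos18.7° − 4·2.428 = 99.2; c'Δl = 33.75; W sinα = 36.9
Slice 5: Δl = 2.3/cos29.4° = 2.640 m; N'_5 = 126·cos29.4° − 1·2.640 = 107.1; c'Δl = 36.70; W sinα = 61.9
Slice 6: Δl = 2.9/cos43.0° = 3.965 m; N'_6 = 79·cos43.0° − 12·3.965 = 10.2; c'Δl = 55.12; W sinα = 53.9
Σc'Δl = 196.9 kN/m; ΣN' = 321.6 kN/m; ΣW sinα = 164.9 kN/m
Resisting = 196.9 + 321.6·tan20.6° = 196.9 + 120.9 = 317.8 kN/m
FS = 317.8 / 164.9 = 1.927

FS = 1.93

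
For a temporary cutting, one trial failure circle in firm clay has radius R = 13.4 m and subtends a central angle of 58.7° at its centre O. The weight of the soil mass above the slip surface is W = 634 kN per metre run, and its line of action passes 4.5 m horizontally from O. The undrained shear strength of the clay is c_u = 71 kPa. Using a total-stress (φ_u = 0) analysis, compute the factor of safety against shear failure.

Taking moments about the centre O, the resisting moment is provided by the undrained shear strength acting along the arc:
Arc length L_a = R·θ = 13.4·(58.7°·π/180) = 13.4·1.0245 = 13.73 m
M_R = c_u·L_a·R = 71·13.73·13.4 = 13061.2 kN·m/m
M_D = W·d = 634·4.5 = 2853.0 kN·m/m
FS = M_R / M_D = 13061.2 / 2853.0 = 4.578

FS = 4.58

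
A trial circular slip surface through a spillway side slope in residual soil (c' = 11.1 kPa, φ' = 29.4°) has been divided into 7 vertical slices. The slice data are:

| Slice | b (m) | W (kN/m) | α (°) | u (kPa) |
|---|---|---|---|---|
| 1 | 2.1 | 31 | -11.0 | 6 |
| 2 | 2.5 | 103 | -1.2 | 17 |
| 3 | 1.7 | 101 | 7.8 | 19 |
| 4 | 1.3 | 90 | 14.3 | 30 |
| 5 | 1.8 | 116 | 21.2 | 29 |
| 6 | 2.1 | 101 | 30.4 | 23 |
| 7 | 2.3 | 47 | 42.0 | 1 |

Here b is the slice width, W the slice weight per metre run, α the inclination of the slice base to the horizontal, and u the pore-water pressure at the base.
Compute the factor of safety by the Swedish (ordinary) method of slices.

FS = 2.24

Ordinary method of slices: FS = Σ[c'·Δl_i + (W_i cosα_i − u_i·Δl_i)·tanφ'] / Σ W_i sinα_i, with Δl_i = b_i / cosα_i.
Slice 1: Δl = 2.1/cos(-11.0°) = 2.139 m; N'_1 = 31·cos(-11.0°) − 6·2.139 = 17.6; c'Δl = 23.75; W sinα = -5.9
Slice 2: Δl = 2.5/cos(-1.2°) = 2.501 m; N'_2 = 103·cos(-1.2°) − 17·2.501 = 60.5; c'Δl = 27.76; W sinα = -2.2
Slice 3: Δl = 1.7/cos7.8° = 1.716 m; N'_3 = 101·cos7.8° − 19·1.716 = 67.5; c'Δl = 19.05; W sinα = 13.7
Slice 4: Δl = 1.3/cos14.3° = 1.342 m; N'_4 = 90·cos14.3° − 30·1.342 = 47.0; c'Δl = 14.89; W sinα = 22.2
Slice 5: Δl = 1.8/cos21.2° = 1.931 m; N'_5 = 116·cos21.2° − 29·1.931 = 52.2; c'Δl = 21.43; W sinα = 41.9
Slice 6: Δl = 2.1/cos30.4° = 2.435 m; N'_6 = 101·cos30.4° − 23·2.435 = 31.1; c'Δl = 27.03; W sinα = 51.1
Slice 7: Δl = 2.3/cos42.0° = 3.095 m; N'_7 = 47·cos42.0° − 1·3.095 = 31.8; c'Δl = 34.35; W sinα = 31.4
Σc'Δl = 168.2 kN/m; ΣN' = 307.6 kN/m; ΣW sinα = 152.4 kN/m
Resisting = 168.2 + 307.6·tan29.4° = 168.2 + 173.3 = 341.6 kN/m
FS = 341.6 / 152.4 = 2.242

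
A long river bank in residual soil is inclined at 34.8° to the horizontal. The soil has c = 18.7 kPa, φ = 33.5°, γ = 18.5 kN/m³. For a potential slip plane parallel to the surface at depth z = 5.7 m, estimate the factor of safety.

FS = 1.33

For an infinite slope with a slip plane parallel to the surface (no pore pressure): FS = [c + γz cos²β tanφ] / [γz sinβ cosβ].
γz = 18.5·5.7 = 105.45 kN/m²
Numerator = 18.7 + 105.45·cos²34.8°·tan33.5° = 18.7 + 105.45·0.6743·0.6619 = 65.762 kPa
Denominator = 105.45·sin34.8°·cos34.8° = 105.45·0.5707·0.8211 = 49.418 kPa
FS = 65.762 / 49.418 = 1.331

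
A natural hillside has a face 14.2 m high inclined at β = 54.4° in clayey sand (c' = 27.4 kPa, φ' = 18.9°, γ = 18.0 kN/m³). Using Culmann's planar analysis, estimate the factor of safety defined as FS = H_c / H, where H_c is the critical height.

FS = 1.77

H_c = (4c'/γ) · sinβ cosφ' / [1 − cos(β − φ')]
    = (4·27.4/18.0) · sin54.4°·cos18.9° / [1 − cos35.5°]
    = 6.089 · 0.7693 / 0.1859 = 25.20 m
FS = H_c / H = 25.20 / 14.2 = 1.775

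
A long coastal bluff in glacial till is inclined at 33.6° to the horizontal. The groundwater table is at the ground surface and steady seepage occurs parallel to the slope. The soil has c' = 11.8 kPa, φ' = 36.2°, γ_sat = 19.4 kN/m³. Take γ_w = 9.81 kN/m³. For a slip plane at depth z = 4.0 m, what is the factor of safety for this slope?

FS = 0.87

With seepage parallel to the slope and the water table at the surface, the effective normal stress on the slip plane uses the buoyant unit weight γ' = γ_sat − γ_w while the driving shear stress uses γ_sat:
FS = [c' + γ' z cos²β tanφ'] / [γ_sat z sinβ cosβ]
γ' = 19.4 − 9.81 = 9.59 kN/m³
Numerator = 11.8 + 9.59·4.0·cos²33.6°·tan36.2° = 11.8 + 9.59·4.0·0.6938·0.7319 = 31.277 kPa
Denominator = 19.4·4.0·sin33.6°·cos33.6° = 19.4·4.0·0.5534·0.8329 = 35.768 kPa
FS = 31.277 / 35.768 = 0.874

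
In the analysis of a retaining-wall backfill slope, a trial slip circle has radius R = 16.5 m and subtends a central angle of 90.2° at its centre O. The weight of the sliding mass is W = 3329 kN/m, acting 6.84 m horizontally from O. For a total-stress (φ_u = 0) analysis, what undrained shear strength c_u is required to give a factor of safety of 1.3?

FS = c_u·L_a·R / (W·d), so c_u = FS·W·d / (L_a·R).
Arc length L_a = R·θ = 16.5·(90.2°·π/180) = 16.5·1.5743 = 25.98 m
c_u = 1.3·3329·6.84 / (25.98·16.5) = 29601.5 / 428.60 = 69.07 kPa

c_u = 69.1 kPa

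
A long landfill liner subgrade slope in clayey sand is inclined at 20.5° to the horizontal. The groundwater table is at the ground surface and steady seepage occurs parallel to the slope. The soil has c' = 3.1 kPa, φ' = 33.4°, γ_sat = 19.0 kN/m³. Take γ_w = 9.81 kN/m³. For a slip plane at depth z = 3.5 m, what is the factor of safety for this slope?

With seepage parallel to the slope and the water table at the surface, the effective normal stress on the slip plane uses the buoyant unit weight γ' = γ_sat − γ_w while the driving shear stress uses γ_sat:
FS = [c' + γ' z cos²β tanφ'] / [γ_sat z sinβ cosβ]
γ' = 19.0 − 9.81 = 9.19 kN/m³
Numerator = 3.1 + 9.19·3.5·cos²20.5°·tan33.4° = 3.1 + 9.19·3.5·0.8774·0.6594 = 21.708 kPa
Denominator = 19.0·3.5·sin20.5°·cos20.5° = 19.0·3.5·0.3502·0.9367 = 21.814 kPa
FS = 21.708 / 21.814 = 0.995

FS = 1.00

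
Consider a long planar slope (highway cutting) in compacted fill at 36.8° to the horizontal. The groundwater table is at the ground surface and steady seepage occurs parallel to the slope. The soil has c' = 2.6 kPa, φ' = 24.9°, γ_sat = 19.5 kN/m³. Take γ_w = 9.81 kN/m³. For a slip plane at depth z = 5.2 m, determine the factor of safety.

With seepage parallel to the slope and the water table at the surface, the effective normal stress on the slip plane uses the buoyant unit weight γ' = γ_sat − γ_w while the driving shear stress uses γ_sat:
FS = [c' + γ' z cos²β tanφ'] / [γ_sat z sinβ cosβ]
γ' = 19.5 − 9.81 = 9.69 kN/m³
Numerator = 2.6 + 9.69·5.2·cos²36.8°·tan24.9° = 2.6 + 9.69·5.2·0.6412·0.4642 = 17.597 kPa
Denominator = 19.5·5.2·sin36.8°·cos36.8° = 19.5·5.2·0.5990·0.8007 = 48.637 kPa
FS = 17.597 / 48.637 = 0.362

FS = 0.36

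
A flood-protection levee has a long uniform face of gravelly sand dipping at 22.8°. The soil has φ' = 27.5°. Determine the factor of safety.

FS = 1.24

For a dry cohesionless infinite slope the factor of safety is FS = tanφ' / tanβ.
FS = tan27.5° / tan22.8° = 0.5206 / 0.4204 = 1.238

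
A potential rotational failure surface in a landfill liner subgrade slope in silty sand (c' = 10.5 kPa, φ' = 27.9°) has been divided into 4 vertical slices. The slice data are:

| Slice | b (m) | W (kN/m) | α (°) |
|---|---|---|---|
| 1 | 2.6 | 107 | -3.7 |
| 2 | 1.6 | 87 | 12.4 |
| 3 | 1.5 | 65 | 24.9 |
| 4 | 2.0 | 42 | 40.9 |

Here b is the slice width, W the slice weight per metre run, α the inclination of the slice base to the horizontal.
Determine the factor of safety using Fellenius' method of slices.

FS = 3.59

Ordinary method of slices: FS = Σ[c'·Δl_i + (W_i cosα_i)·tanφ'] / Σ W_i sinα_i, with Δl_i = b_i / cosα_i.
Slice 1: Δl = 2.6/cos(-3.7°) = 2.605 m; N'_1 = 107·cos(-3.7°) = 106.8; c'Δl = 27.36; W sinα = -6.9
Slice 2: Δl = 1.6/cos12.4° = 1.638 m; N'_2 = 87·cos12.4° = 85.0; c'Δl = 17.20; W sinα = 18.7
Slice 3: Δl = 1.5/cos24.9° = 1.654 m; N'_3 = 65·cos24.9° = 59.0; c'Δl = 17.36; W sinα = 27.4
Slice 4: Δl = 2.0/cos40.9° = 2.646 m; N'_4 = 42·cos40.9° = 31.7; c'Δl = 27.78; W sinα = 27.5
Σc'Δl = 89.7 kN/m; ΣN' = 282.5 kN/m; ΣW sinα = 66.6 kN/m
Resisting = 89.7 + 282.5·tan27.9° = 89.7 + 149.6 = 239.3 kN/m
FS = 239.3 / 66.6 = 3.590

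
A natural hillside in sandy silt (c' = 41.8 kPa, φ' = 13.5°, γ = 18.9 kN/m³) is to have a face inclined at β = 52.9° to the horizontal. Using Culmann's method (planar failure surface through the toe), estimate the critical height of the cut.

Culmann's analysis gives the critical failure plane at α_cr = (β + φ')/2 = (52.9 + 13.5)/2 = 33.2°, and the critical height
H_c = (4c'/γ) · sinβ cosφ' / [1 − cos(β − φ')]
    = (4·41.8/18.9) · sin52.9°·cos13.5° / [1 − cos(39.4°)]
    = 8.847 · 0.7976·0.9724 / [1 − 0.7727]
    = 8.847 · 0.7755 / 0.2273
    = 30.19 m

H_c = 30.19 m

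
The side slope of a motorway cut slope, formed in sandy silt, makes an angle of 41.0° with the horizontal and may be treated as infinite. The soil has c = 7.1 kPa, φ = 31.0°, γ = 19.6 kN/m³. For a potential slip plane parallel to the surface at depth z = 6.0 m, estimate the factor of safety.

For an infinite slope with a slip plane parallel to the surface (no pore pressure): FS = [c + γz cos²β tanφ] / [γz sinβ cosβ].
γz = 19.6·6.0 = 117.60 kN/m²
Numerator = 7.1 + 117.60·cos²41.0°·tan31.0° = 7.1 + 117.60·0.5696·0.6009 = 47.348 kPa
Denominator = 117.60·sin41.0°·cos41.0° = 117.60·0.6561·0.7547 = 58.228 kPa
FS = 47.348 / 58.228 = 0.813

FS = 0.81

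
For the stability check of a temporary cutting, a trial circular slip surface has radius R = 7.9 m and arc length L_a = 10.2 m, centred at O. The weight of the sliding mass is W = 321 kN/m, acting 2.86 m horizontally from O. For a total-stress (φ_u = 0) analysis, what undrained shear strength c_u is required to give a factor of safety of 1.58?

FS = c_u·L_a·R / (W·d), so c_u = FS·W·d / (L_a·R).
c_u = 1.58·321·2.86 / (10.20·7.9) = 1450.5 / 80.58 = 18.00 kPa

c_u = 18.0 kPa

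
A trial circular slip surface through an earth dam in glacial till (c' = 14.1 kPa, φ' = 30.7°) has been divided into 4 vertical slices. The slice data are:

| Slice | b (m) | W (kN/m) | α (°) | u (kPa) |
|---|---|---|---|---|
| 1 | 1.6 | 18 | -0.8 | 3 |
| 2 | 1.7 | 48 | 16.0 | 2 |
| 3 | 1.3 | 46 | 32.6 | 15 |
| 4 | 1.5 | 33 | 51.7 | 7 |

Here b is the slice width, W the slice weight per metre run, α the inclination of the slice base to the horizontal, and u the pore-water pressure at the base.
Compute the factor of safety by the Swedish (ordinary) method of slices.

FS = 2.32

Ordinary method of slices: FS = Σ[c'·Δl_i + (W_i cosα_i − u_i·Δl_i)·tanφ'] / Σ W_i sinα_i, with Δl_i = b_i / cosα_i.
Slice 1: Δl = 1.6/cos(-0.8°) = 1.600 m; N'_1 = 18·cos(-0.8°) − 3·1.600 = 13.2; c'Δl = 22.56; W sinα = -0.3
Slice 2: Δl = 1.7/cos16.0° = 1.769 m; N'_2 = 48·cos16.0° − 2·1.769 = 42.6; c'Δl = 24.94; W sinα = 13.2
Slice 3: Δl = 1.3/cos32.6° = 1.543 m; N'_3 = 46·cos32.6° − 15·1.543 = 15.6; c'Δl = 21.76; W sinα = 24.8
Slice 4: Δl = 1.5/cos51.7° = 2.420 m; N'_4 = 33·cos51.7° − 7·2.420 = 3.5; c'Δl = 34.13; W sinα = 25.9
Σc'Δl = 103.4 kN/m; ΣN' = 74.9 kN/m; ΣW sinα = 63.7 kN/m
Resisting = 103.4 + 74.9·tan30.7° = 103.4 + 44.5 = 147.9 kN/m
FS = 147.9 / 63.7 = 2.323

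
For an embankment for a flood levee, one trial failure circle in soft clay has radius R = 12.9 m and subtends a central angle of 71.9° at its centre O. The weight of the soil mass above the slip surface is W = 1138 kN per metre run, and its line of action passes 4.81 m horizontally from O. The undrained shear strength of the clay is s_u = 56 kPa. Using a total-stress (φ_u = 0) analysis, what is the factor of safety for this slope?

FS = 2.14

Taking moments about the centre O, the resisting moment is provided by the undrained shear strength acting along the arc:
Arc length L_a = R·θ = 12.9·(71.9°·π/180) = 12.9·1.2549 = 16.19 m
M_R = s_u·L_a·R = 56·16.19·12.9 = 11694.3 kN·m/m
M_D = W·d = 1138·4.81 = 5473.8 kN·m/m
FS = M_R / M_D = 11694.3 / 5473.8 = 2.136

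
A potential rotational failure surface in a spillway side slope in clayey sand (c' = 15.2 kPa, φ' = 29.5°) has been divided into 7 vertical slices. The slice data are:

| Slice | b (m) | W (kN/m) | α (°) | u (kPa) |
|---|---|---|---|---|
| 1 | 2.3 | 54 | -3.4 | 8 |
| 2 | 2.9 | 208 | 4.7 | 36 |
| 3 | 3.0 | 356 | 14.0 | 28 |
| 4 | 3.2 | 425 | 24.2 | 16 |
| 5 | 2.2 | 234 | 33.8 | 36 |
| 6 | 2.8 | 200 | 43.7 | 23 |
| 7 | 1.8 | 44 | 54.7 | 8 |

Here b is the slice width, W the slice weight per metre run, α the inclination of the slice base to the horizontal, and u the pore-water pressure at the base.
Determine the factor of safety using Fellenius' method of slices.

Ordinary method of slices: FS = Σ[c'·Δl_i + (W_i cosα_i − u_i·Δl_i)·tanφ'] / Σ W_i sinα_i, with Δl_i = b_i / cosα_i.
Slice 1: Δl = 2.3/cos(-3.4°) = 2.304 m; N'_1 = 54·cos(-3.4°) − 8·2.304 = 35.5; c'Δl = 35.02; W sinα = -3.2
Slice 2: Δl = 2.9/cos4.7° = 2.910 m; N'_2 = 208·cos4.7° − 36·2.910 = 102.5; c'Δl = 44.23; W sinα = 17.0
Slice 3: Δl = 3.0/cos14.0° = 3.092 m; N'_3 = 356·cos14.0° − 28·3.092 = 258.9; c'Δl = 47.00; W sinα = 86.1
Slice 4: Δl = 3.2/cos24.2° = 3.508 m; N'_4 = 425·cos24.2° − 16·3.508 = 331.5; c'Δl = 53.33; W sinα = 174.2
Slice 5: Δl = 2.2/cos33.8° = 2.647 m; N'_5 = 234·cos33.8° − 36·2.647 = 99.1; c'Δl = 40.24; W sinα = 130.2
Slice 6: Δl = 2.8/cos43.7° = 3.873 m; N'_6 = 200·cos43.7° − 23·3.873 = 55.5; c'Δl = 58.87; W sinα = 138.2
Slice 7: Δl = 1.8/cos54.7° = 3.115 m; N'_7 = 44·cos54.7° − 8·3.115 = 0.5; c'Δl = 47.35; W sinα = 35.9
Σc'Δl = 326.0 kN/m; ΣN' = 883.6 kN/m; ΣW sinα = 578.4 kN/m
Resisting = 326.0 + 883.6·tan29.5° = 326.0 + 499.9 = 825.9 kN/m
FS = 825.9 / 578.4 = 1.428

FS = 1.43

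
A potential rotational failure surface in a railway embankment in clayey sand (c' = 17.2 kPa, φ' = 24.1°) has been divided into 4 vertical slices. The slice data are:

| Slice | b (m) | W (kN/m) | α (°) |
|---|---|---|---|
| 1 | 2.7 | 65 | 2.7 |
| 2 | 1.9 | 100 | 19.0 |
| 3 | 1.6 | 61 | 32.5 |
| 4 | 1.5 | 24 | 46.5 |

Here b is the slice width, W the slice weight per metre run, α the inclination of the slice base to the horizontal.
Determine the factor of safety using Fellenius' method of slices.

Ordinary method of slices: FS = Σ[c'·Δl_i + (W_i cosα_i)·tanφ'] / Σ W_i sinα_i, with Δl_i = b_i / cosα_i.
Slice 1: Δl = 2.7/cos2.7° = 2.703 m; N'_1 = 65·cos2.7° = 64.9; c'Δl = 46.49; W sinα = 3.1
Slice 2: Δl = 1.9/cos19.0° = 2.009 m; N'_2 = 100·cos19.0° = 94.6; c'Δl = 34.56; W sinα = 32.6
Slice 3: Δl = 1.6/cos32.5° = 1.897 m; N'_3 = 61·cos32.5° = 51.4; c'Δl = 32.63; W sinα = 32.8
Slice 4: Δl = 1.5/cos46.5° = 2.179 m; N'_4 = 24·cos46.5° = 16.5; c'Δl = 37.48; W sinα = 17.4
Σc'Δl = 151.2 kN/m; ΣN' = 227.4 kN/m; ΣW sinα = 85.8 kN/m
Resisting = 151.2 + 227.4·tan24.1° = 151.2 + 101.7 = 252.9 kN/m
FS = 252.9 / 85.8 = 2.948

FS = 2.95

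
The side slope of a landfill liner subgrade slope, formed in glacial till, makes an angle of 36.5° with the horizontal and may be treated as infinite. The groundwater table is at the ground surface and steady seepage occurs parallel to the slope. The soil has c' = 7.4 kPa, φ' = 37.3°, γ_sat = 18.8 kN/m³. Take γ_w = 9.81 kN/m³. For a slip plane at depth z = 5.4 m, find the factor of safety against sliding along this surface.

FS = 0.64

With seepage parallel to the slope and the water table at the surface, the effective normal stress on the slip plane uses the buoyant unit weight γ' = γ_sat − γ_w while the driving shear stress uses γ_sat:
FS = [c' + γ' z cos²β tanφ'] / [γ_sat z sinβ cosβ]
γ' = 18.8 − 9.81 = 8.99 kN/m³
Numerator = 7.4 + 8.99·5.4·cos²36.5°·tan37.3° = 7.4 + 8.99·5.4·0.6462·0.7618 = 31.297 kPa
Denominator = 18.8·5.4·sin36.5°·cos36.5° = 18.8·5.4·0.5948·0.8039 = 48.542 kPa
FS = 31.297 / 48.542 = 0.645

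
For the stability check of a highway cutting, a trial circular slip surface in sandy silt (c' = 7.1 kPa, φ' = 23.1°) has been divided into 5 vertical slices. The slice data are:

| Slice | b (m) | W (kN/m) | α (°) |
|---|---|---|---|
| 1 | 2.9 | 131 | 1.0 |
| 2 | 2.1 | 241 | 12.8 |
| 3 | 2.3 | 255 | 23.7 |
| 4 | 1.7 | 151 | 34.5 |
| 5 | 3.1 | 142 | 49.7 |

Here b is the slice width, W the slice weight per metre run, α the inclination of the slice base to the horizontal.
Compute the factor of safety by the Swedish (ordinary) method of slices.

FS = 1.28

Ordinary method of slices: FS = Σ[c'·Δl_i + (W_i cosα_i)·tanφ'] / Σ W_i sinα_i, with Δl_i = b_i / cosα_i.
Slice 1: Δl = 2.9/cos1.0° = 2.900 m; N'_1 = 131·cos1.0° = 131.0; c'Δl = 20.59; W sinα = 2.3
Slice 2: Δl = 2.1/cos12.8° = 2.154 m; N'_2 = 241·cos12.8° = 235.0; c'Δl = 15.29; W sinα = 53.4
Slice 3: Δl = 2.3/cos23.7° = 2.512 m; N'_3 = 255·cos23.7° = 233.5; c'Δl = 17.83; W sinα = 102.5
Slice 4: Δl = 1.7/cos34.5° = 2.063 m; N'_4 = 151·cos34.5° = 124.4; c'Δl = 14.65; W sinα = 85.5
Slice 5: Δl = 3.1/cos49.7° = 4.793 m; N'_5 = 142·cos49.7° = 91.8; c'Δl = 34.03; W sinα = 108.3
Σc'Δl = 102.4 kN/m; ΣN' = 815.8 kN/m; ΣW sinα = 352.0 kN/m
Resisting = 102.4 + 815.8·tan23.1° = 102.4 + 348.0 = 450.3 kN/m
FS = 450.3 / 352.0 = 1.279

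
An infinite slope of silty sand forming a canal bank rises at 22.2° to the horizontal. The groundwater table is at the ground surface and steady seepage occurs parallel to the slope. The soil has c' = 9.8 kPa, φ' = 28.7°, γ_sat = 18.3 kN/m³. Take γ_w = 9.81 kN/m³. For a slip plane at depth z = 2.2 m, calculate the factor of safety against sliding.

With seepage parallel to the slope and the water table at the surface, the effective normal stress on the slip plane uses the buoyant unit weight γ' = γ_sat − γ_w while the driving shear stress uses γ_sat:
FS = [c' + γ' z cos²β tanφ'] / [γ_sat z sinβ cosβ]
γ' = 18.3 − 9.81 = 8.49 kN/m³
Numerator = 9.8 + 8.49·2.2·cos²22.2°·tan28.7° = 9.8 + 8.49·2.2·0.8572·0.5475 = 18.566 kPa
Denominator = 18.3·2.2·sin22.2°·cos22.2° = 18.3·2.2·0.3778·0.9259 = 14.084 kPa
FS = 18.566 / 14.084 = 1.318

FS = 1.32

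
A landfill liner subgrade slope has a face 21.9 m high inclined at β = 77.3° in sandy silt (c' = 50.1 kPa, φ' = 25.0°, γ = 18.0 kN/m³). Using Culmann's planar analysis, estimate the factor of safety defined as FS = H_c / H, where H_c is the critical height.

FS = 1.16

H_c = (4c'/γ) · sinβ cosφ' / [1 − cos(β − φ')]
    = (4·50.1/18.0) · sin77.3°·cos25.0° / [1 − cos52.3°]
    = 11.133 · 0.8841 / 0.3885 = 25.34 m
FS = H_c / H = 25.34 / 21.9 = 1.157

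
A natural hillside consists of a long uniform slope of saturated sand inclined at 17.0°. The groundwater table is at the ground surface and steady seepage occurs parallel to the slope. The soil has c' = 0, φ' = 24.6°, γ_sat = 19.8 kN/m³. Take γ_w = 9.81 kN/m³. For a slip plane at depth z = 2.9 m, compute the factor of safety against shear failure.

With seepage parallel to the slope and the water table at the surface, the effective normal stress on the slip plane uses the buoyant unit weight γ' = γ_sat − γ_w while the driving shear stress uses γ_sat:
FS = [c' + γ' z cos²β tanφ'] / [γ_sat z sinβ cosβ]
(For c' = 0 this reduces to FS = (γ'/γ_sat)·tanφ'/tanβ.)
γ' = 19.8 − 9.81 = 9.99 kN/m³
Numerator = 0.0 + 9.99·2.9·cos²17.0°·tan24.6° = 0.0 + 9.99·2.9·0.9145·0.4578 = 12.130 kPa
Denominator = 19.8·2.9·sin17.0°·cos17.0° = 19.8·2.9·0.2924·0.9563 = 16.054 kPa
FS = 12.130 / 16.054 = 0.756

FS = 0.76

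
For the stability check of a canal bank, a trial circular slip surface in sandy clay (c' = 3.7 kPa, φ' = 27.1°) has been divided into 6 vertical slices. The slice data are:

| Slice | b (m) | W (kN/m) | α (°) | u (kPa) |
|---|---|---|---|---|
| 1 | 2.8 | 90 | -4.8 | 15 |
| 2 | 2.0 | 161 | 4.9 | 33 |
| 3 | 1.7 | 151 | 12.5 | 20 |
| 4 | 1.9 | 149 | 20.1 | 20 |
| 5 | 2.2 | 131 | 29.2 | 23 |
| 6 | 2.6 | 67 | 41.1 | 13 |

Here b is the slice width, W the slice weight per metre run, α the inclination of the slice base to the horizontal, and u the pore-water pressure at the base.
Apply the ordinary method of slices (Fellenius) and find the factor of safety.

Ordinary method of slices: FS = Σ[c'·Δl_i + (W_i cosα_i − u_i·Δl_i)·tanφ'] / Σ W_i sinα_i, with Δl_i = b_i / cosα_i.
Slice 1: Δl = 2.8/cos(-4.8°) = 2.810 m; N'_1 = 90·cos(-4.8°) − 15·2.810 = 47.5; c'Δl = 10.40; W sinα = -7.5
Slice 2: Δl = 2.0/cos4.9° = 2.007 m; N'_2 = 161·cos4.9° − 33·2.007 = 94.2; c'Δl = 7.43; W sinα = 13.8
Slice 3: Δl = 1.7/cos12.5° = 1.741 m; N'_3 = 151·cos12.5° − 20·1.741 = 112.6; c'Δl = 6.44; W sinα = 32.7
Slice 4: Δl = 1.9/cos20.1° = 2.023 m; N'_4 = 149·cos20.1° − 20·2.023 = 99.5; c'Δl = 7.49; W sinα = 51.2
Slice 5: Δl = 2.2/cos29.2° = 2.520 m; N'_5 = 131·cos29.2° − 23·2.520 = 56.4; c'Δl = 9.33; W sinα = 63.9
Slice 6: Δl = 2.6/cos41.1° = 3.450 m; N'_6 = 67·cos41.1° − 13·3.450 = 5.6; c'Δl = 12.77; W sinα = 44.0
Σc'Δl = 53.8 kN/m; ΣN' = 415.8 kN/m; ΣW sinα = 198.1 kN/m
Resisting = 53.8 + 415.8·tan27.1° = 53.8 + 212.8 = 266.6 kN/m
FS = 266.6 / 198.1 = 1.346

FS = 1.35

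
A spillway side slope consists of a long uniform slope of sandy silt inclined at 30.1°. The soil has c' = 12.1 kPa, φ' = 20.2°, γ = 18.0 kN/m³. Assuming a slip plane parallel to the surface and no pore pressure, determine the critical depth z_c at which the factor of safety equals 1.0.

Setting FS = 1.00 in FS = [c' + γz cos²β tanφ'] / [γz sinβ cosβ] and solving for z:
z = c' / [γ cosβ (FS·sinβ − cosβ·tanφ')]
  = 12.1 / [18.0·cos30.1°·(1.00·sin30.1° − cos30.1°·tan20.2°)]
  = 12.1 / [18.0·0.8652·(1.00·0.5015 − 0.8652·0.3679)]
  = 12.1 / 2.8529 = 4.241 m

z_c = 4.24 m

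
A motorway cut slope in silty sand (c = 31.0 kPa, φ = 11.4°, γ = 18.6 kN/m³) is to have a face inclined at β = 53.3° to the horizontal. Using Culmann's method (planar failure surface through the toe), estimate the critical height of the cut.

H_c = 20.49 m

Culmann's analysis gives the critical failure plane at α_cr = (β + φ)/2 = (53.3 + 11.4)/2 = 32.4°, and the critical height
H_c = (4c/γ) · sinβ cosφ / [1 − cos(β − φ)]
    = (4·31.0/18.6) · sin53.3°·cos11.4° / [1 − cos(41.9°)]
    = 6.667 · 0.8018·0.9803 / [1 − 0.7443]
    = 6.667 · 0.7860 / 0.2557
    = 20.49 m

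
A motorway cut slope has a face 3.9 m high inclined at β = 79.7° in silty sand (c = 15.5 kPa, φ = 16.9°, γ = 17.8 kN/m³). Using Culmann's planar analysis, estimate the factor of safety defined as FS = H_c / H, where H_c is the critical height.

H_c = (4c/γ) · sinβ cosφ / [1 − cos(β − φ)]
    = (4·15.5/17.8) · sin79.7°·cos16.9° / [1 − cos62.8°]
    = 3.483 · 0.9414 / 0.5429 = 6.04 m
FS = H_c / H = 6.04 / 3.9 = 1.549

FS = 1.55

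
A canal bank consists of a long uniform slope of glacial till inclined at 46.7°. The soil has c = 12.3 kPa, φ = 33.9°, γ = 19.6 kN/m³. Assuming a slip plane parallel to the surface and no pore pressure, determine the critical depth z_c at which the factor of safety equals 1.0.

z_c = 3.43 m

Setting FS = 1.00 in FS = [c + γz cos²β tanφ] / [γz sinβ cosβ] and solving for z:
z = c / [γ cosβ (FS·sinβ − cosβ·tanφ)]
  = 12.3 / [19.6·cos46.7°·(1.00·sin46.7° − cos46.7°·tan33.9°)]
  = 12.3 / [19.6·0.6858·(1.00·0.7278 − 0.6858·0.6720)]
  = 12.3 / 3.5880 = 3.428 m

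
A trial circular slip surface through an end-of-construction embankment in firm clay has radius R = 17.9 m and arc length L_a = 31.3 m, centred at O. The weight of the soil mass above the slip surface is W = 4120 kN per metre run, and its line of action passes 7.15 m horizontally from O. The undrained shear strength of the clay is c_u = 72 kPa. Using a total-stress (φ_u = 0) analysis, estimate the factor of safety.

Taking moments about the centre O, the resisting moment is provided by the undrained shear strength acting along the arc:
M_R = c_u·L_a·R = 72·31.30·17.9 = 40339.4 kN·m/m
M_D = W·d = 4120·7.15 = 29458.0 kN·m/m
FS = M_R / M_D = 40339.4 / 29458.0 = 1.369

FS = 1.37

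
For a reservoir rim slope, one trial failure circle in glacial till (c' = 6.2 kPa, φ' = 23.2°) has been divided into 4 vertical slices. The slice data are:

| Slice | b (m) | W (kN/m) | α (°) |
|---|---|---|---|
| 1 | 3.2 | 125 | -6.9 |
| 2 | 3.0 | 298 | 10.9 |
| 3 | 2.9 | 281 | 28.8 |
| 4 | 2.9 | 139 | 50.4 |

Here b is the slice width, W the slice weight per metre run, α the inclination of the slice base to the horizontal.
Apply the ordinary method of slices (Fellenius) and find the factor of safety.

FS = 1.44

Ordinary method of slices: FS = Σ[c'·Δl_i + (W_i cosα_i)·tanφ'] / Σ W_i sinα_i, with Δl_i = b_i / cosα_i.
Slice 1: Δl = 3.2/cos(-6.9°) = 3.223 m; N'_1 = 125·cos(-6.9°) = 124.1; c'Δl = 19.98; W sinα = -15.0
Slice 2: Δl = 3.0/cos10.9° = 3.055 m; N'_2 = 298·cos10.9° = 292.6; c'Δl = 18.94; W sinα = 56.4
Slice 3: Δl = 2.9/cos28.8° = 3.309 m; N'_3 = 281·cos28.8° = 246.2; c'Δl = 20.52; W sinα = 135.4
Slice 4: Δl = 2.9/cos50.4° = 4.550 m; N'_4 = 139·cos50.4° = 88.6; c'Δl = 28.21; W sinα = 107.1
Σc'Δl = 87.7 kN/m; ΣN' = 751.6 kN/m; ΣW sinα = 283.8 kN/m
Resisting = 87.7 + 751.6·tan23.2° = 87.7 + 322.1 = 409.8 kN/m
FS = 409.8 / 283.8 = 1.444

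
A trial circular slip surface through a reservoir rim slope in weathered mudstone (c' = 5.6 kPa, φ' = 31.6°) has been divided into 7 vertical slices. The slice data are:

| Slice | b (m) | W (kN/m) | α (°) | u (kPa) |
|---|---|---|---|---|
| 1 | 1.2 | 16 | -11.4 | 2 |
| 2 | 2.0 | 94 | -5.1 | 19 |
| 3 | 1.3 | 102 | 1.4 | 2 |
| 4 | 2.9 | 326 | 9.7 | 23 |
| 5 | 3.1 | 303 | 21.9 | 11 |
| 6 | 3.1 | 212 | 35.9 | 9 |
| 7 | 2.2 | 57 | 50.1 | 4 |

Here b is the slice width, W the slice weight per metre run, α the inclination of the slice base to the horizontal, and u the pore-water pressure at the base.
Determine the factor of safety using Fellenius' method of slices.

FS = 1.86

Ordinary method of slices: FS = Σ[c'·Δl_i + (W_i cosα_i − u_i·Δl_i)·tanφ'] / Σ W_i sinα_i, with Δl_i = b_i / cosα_i.
Slice 1: Δl = 1.2/cos(-11.4°) = 1.224 m; N'_1 = 16·cos(-11.4°) − 2·1.224 = 13.2; c'Δl = 6.86; W sinα = -3.2
Slice 2: Δl = 2.0/cos(-5.1°) = 2.008 m; N'_2 = 94·cos(-5.1°) − 19·2.008 = 55.5; c'Δl = 11.24; W sinα = -8.4
Slice 3: Δl = 1.3/cos1.4° = 1.300 m; N'_3 = 102·cos1.4° − 2·1.300 = 99.4; c'Δl = 7.28; W sinα = 2.5
Slice 4: Δl = 2.9/cos9.7° = 2.942 m; N'_4 = 326·cos9.7° − 23·2.942 = 253.7; c'Δl = 16.48; W sinα = 54.9
Slice 5: Δl = 3.1/cos21.9° = 3.341 m; N'_5 = 303·cos21.9° − 11·3.341 = 244.4; c'Δl = 18.71; W sinα = 113.0
Slice 6: Δl = 3.1/cos35.9° = 3.827 m; N'_6 = 212·cos35.9° − 9·3.827 = 137.3; c'Δl = 21.43; W sinα = 124.3
Slice 7: Δl = 2.2/cos50.1° = 3.430 m; N'_7 = 57·cos50.1° − 4·3.430 = 22.8; c'Δl = 19.21; W sinα = 43.7
Σc'Δl = 101.2 kN/m; ΣN' = 826.3 kN/m; ΣW sinα = 327.0 kN/m
Resisting = 101.2 + 826.3·tan31.6° = 101.2 + 508.3 = 609.5 kN/m
FS = 609.5 / 327.0 = 1.864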